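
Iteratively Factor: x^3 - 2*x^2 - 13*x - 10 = (x + 2)*(x^2 - 4*x - 5) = (x + 1)*(x + 2)*(x - 5)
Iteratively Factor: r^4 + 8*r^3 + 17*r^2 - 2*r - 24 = (r + 2)*(r^3 + 6*r^2 + 5*r - 12) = (r - 1)*(r + 2)*(r^2 + 7*r + 12) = (r - 1)*(r + 2)*(r + 3)*(r + 4)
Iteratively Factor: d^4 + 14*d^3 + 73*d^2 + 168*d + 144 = (d + 3)*(d^3 + 11*d^2 + 40*d + 48) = (d + 3)*(d + 4)*(d^2 + 7*d + 12) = (d + 3)^2*(d + 4)*(d + 4)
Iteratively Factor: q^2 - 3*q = (q)*(q - 3)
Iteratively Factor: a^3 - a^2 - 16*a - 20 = (a - 5)*(a^2 + 4*a + 4) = (a - 5)*(a + 2)*(a + 2)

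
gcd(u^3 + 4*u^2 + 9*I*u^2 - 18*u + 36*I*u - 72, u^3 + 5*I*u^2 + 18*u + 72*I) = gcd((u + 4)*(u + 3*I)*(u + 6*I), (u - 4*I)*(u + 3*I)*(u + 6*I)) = u^2 + 9*I*u - 18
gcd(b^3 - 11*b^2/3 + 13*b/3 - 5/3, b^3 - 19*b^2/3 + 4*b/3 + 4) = b - 1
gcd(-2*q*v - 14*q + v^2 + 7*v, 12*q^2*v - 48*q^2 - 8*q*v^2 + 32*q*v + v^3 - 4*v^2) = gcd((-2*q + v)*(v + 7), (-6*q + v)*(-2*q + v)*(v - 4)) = 2*q - v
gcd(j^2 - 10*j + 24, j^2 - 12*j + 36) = j - 6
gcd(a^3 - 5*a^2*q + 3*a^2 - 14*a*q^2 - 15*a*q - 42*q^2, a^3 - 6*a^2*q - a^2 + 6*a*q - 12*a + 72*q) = a + 3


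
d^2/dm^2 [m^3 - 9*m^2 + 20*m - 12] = 6*m - 18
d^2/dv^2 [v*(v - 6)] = 2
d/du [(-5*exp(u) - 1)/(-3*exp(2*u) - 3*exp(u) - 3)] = (-(2*exp(u) + 1)*(5*exp(u) + 1) + 5*exp(2*u) + 5*exp(u) + 5)*exp(u)/(3*(exp(2*u) + exp(u) + 1)^2)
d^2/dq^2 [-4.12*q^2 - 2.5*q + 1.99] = -8.24000000000000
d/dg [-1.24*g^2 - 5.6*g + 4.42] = -2.48*g - 5.6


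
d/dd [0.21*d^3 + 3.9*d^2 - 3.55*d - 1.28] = 0.63*d^2 + 7.8*d - 3.55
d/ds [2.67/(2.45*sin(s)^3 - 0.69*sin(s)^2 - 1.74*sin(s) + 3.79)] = (-19.6245*sin(s)^2 + 3.6846*sin(s) + 4.6458)*cos(s)/(2.45*sin(s)^3 - 0.69*sin(s)^2 - 1.74*sin(s) + 3.79)^2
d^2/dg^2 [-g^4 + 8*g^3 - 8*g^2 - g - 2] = -12*g^2 + 48*g - 16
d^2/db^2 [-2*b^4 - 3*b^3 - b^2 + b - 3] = -24*b^2 - 18*b - 2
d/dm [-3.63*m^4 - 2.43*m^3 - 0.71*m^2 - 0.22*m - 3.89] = -14.52*m^3 - 7.29*m^2 - 1.42*m - 0.22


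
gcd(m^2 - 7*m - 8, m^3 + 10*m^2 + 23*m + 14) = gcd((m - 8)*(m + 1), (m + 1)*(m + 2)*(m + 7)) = m + 1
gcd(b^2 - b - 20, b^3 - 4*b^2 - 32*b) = b + 4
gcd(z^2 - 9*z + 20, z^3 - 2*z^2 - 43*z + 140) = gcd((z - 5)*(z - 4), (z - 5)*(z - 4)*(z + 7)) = z^2 - 9*z + 20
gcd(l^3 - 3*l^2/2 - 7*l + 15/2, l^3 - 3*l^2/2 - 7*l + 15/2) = l^3 - 3*l^2/2 - 7*l + 15/2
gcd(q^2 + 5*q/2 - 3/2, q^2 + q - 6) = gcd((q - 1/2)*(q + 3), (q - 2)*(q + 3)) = q + 3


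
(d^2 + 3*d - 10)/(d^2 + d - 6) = (d + 5)/(d + 3)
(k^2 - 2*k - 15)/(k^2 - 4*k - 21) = (k - 5)/(k - 7)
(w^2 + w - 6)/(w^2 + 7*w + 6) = (w^2 + w - 6)/(w^2 + 7*w + 6)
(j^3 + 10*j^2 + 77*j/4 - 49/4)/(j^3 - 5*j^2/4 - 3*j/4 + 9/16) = 4*(2*j^2 + 21*j + 49)/(8*j^2 - 6*j - 9)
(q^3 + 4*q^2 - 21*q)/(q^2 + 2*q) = (q^2 + 4*q - 21)/(q + 2)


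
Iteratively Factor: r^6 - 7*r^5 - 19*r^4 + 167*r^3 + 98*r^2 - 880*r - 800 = (r - 4)*(r^5 - 3*r^4 - 31*r^3 + 43*r^2 + 270*r + 200) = (r - 4)*(r + 4)*(r^4 - 7*r^3 - 3*r^2 + 55*r + 50) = (r - 5)*(r - 4)*(r + 4)*(r^3 - 2*r^2 - 13*r - 10) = (r - 5)*(r - 4)*(r + 1)*(r + 4)*(r^2 - 3*r - 10) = (r - 5)*(r - 4)*(r + 1)*(r + 2)*(r + 4)*(r - 5)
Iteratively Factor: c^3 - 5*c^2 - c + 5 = (c + 1)*(c^2 - 6*c + 5) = (c - 1)*(c + 1)*(c - 5)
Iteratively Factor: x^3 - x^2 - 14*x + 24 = (x - 2)*(x^2 + x - 12) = (x - 2)*(x + 4)*(x - 3)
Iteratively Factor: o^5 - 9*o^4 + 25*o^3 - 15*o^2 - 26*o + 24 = (o - 1)*(o^4 - 8*o^3 + 17*o^2 + 2*o - 24) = (o - 1)*(o + 1)*(o^3 - 9*o^2 + 26*o - 24) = (o - 4)*(o - 1)*(o + 1)*(o^2 - 5*o + 6) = (o - 4)*(o - 3)*(o - 1)*(o + 1)*(o - 2)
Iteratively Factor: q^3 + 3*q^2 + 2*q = (q + 2)*(q^2 + q) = (q + 1)*(q + 2)*(q)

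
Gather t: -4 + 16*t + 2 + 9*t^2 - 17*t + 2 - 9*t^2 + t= 0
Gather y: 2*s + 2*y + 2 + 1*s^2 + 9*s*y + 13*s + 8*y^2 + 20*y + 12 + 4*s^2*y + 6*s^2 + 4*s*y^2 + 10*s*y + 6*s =7*s^2 + 21*s + y^2*(4*s + 8) + y*(4*s^2 + 19*s + 22) + 14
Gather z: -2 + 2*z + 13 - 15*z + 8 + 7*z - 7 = 12 - 6*z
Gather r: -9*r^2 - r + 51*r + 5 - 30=-9*r^2 + 50*r - 25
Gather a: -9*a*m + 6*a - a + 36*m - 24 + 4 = a*(5 - 9*m) + 36*m - 20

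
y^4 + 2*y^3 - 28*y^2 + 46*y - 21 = (y - 3)*(y - 1)^2*(y + 7)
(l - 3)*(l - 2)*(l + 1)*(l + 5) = l^4 + l^3 - 19*l^2 + 11*l + 30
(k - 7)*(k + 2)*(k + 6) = k^3 + k^2 - 44*k - 84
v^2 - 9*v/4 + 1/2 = (v - 2)*(v - 1/4)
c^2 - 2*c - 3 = (c - 3)*(c + 1)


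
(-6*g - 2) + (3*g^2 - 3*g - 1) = 3*g^2 - 9*g - 3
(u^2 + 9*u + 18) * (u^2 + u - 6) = u^4 + 10*u^3 + 21*u^2 - 36*u - 108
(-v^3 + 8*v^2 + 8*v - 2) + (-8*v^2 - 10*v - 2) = -v^3 - 2*v - 4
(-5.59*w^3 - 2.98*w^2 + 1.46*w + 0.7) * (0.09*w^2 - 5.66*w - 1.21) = -0.5031*w^5 + 31.3712*w^4 + 23.7621*w^3 - 4.5948*w^2 - 5.7286*w - 0.847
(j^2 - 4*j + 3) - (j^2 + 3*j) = 3 - 7*j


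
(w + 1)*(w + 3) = w^2 + 4*w + 3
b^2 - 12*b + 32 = (b - 8)*(b - 4)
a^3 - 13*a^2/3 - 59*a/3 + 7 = (a - 7)*(a - 1/3)*(a + 3)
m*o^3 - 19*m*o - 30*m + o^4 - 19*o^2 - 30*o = (m + o)*(o - 5)*(o + 2)*(o + 3)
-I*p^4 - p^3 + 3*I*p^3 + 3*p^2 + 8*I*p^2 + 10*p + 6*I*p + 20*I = (p - 5)*(p + 2)*(p - 2*I)*(-I*p + 1)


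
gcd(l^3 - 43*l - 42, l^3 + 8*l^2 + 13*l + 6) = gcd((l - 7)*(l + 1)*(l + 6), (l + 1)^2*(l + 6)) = l^2 + 7*l + 6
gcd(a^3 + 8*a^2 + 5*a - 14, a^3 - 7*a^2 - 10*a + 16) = a^2 + a - 2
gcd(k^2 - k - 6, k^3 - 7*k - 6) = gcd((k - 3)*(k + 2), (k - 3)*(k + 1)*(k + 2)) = k^2 - k - 6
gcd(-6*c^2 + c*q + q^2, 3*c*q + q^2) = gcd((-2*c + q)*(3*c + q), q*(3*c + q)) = 3*c + q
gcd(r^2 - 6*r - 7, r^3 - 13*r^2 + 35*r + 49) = r^2 - 6*r - 7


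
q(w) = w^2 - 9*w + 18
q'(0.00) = -9.00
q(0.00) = 18.00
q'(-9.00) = -27.00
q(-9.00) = 180.00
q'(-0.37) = -9.74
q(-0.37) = 21.47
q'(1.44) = -6.12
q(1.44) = 7.11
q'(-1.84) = -12.68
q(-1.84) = 37.95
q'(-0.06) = -9.12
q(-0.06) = 18.54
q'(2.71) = -3.58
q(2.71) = 0.95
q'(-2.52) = -14.04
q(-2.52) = 47.03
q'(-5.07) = -19.14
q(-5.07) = 89.33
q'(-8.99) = -26.98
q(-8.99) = 179.73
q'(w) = 2*w - 9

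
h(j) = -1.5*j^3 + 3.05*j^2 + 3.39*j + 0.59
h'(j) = -4.5*j^2 + 6.1*j + 3.39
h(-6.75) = 577.99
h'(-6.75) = -242.82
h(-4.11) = 142.32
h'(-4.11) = -97.70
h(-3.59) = 97.13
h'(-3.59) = -76.51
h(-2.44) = 32.27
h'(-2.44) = -38.29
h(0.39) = 2.29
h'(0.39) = 5.08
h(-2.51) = 35.02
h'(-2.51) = -40.27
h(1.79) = 7.83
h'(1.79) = -0.11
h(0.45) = 2.60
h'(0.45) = 5.22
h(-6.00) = 414.05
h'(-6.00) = -195.21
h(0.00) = 0.59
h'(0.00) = 3.39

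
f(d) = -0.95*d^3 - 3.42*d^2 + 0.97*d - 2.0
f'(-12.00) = -327.35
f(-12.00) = 1135.48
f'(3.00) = -45.20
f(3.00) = -55.52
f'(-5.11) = -38.50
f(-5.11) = 30.50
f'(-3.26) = -7.02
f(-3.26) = -8.59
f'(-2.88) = -2.97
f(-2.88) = -10.47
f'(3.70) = -63.35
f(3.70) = -93.35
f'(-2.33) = 1.43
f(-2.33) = -10.81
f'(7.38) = -204.73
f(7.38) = -562.96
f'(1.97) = -23.57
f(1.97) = -20.62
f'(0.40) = -2.22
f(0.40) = -2.22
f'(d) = -2.85*d^2 - 6.84*d + 0.97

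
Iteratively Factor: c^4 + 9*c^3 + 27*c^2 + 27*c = (c + 3)*(c^3 + 6*c^2 + 9*c) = (c + 3)^2*(c^2 + 3*c) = c*(c + 3)^2*(c + 3)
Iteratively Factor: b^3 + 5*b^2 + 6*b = (b)*(b^2 + 5*b + 6) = b*(b + 2)*(b + 3)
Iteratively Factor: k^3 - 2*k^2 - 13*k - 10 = (k + 1)*(k^2 - 3*k - 10) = (k + 1)*(k + 2)*(k - 5)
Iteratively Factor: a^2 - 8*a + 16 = (a - 4)*(a - 4)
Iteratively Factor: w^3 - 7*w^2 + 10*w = (w)*(w^2 - 7*w + 10) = w*(w - 5)*(w - 2)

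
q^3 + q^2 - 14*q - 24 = (q - 4)*(q + 2)*(q + 3)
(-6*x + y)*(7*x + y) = -42*x^2 + x*y + y^2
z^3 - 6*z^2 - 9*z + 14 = (z - 7)*(z - 1)*(z + 2)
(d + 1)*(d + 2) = d^2 + 3*d + 2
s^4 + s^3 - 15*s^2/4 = s^2*(s - 3/2)*(s + 5/2)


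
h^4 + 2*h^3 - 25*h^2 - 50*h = h*(h - 5)*(h + 2)*(h + 5)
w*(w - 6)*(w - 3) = w^3 - 9*w^2 + 18*w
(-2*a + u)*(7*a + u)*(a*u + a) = -14*a^3*u - 14*a^3 + 5*a^2*u^2 + 5*a^2*u + a*u^3 + a*u^2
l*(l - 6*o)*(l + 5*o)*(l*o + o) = l^4*o - l^3*o^2 + l^3*o - 30*l^2*o^3 - l^2*o^2 - 30*l*o^3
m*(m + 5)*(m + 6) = m^3 + 11*m^2 + 30*m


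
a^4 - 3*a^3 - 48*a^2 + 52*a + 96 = (a - 8)*(a - 2)*(a + 1)*(a + 6)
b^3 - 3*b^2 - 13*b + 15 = (b - 5)*(b - 1)*(b + 3)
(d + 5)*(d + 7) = d^2 + 12*d + 35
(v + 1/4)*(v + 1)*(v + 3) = v^3 + 17*v^2/4 + 4*v + 3/4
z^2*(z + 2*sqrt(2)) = z^3 + 2*sqrt(2)*z^2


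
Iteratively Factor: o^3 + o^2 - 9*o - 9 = (o - 3)*(o^2 + 4*o + 3) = (o - 3)*(o + 3)*(o + 1)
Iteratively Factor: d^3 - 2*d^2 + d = (d)*(d^2 - 2*d + 1) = d*(d - 1)*(d - 1)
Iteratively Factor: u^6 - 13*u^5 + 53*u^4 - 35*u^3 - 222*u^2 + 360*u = (u - 3)*(u^5 - 10*u^4 + 23*u^3 + 34*u^2 - 120*u) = (u - 4)*(u - 3)*(u^4 - 6*u^3 - u^2 + 30*u) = u*(u - 4)*(u - 3)*(u^3 - 6*u^2 - u + 30) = u*(u - 4)*(u - 3)^2*(u^2 - 3*u - 10) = u*(u - 5)*(u - 4)*(u - 3)^2*(u + 2)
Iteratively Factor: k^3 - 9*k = (k - 3)*(k^2 + 3*k) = k*(k - 3)*(k + 3)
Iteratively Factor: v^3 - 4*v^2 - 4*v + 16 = (v - 4)*(v^2 - 4) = (v - 4)*(v + 2)*(v - 2)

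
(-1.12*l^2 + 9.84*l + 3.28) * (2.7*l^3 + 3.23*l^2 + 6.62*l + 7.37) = -3.024*l^5 + 22.9504*l^4 + 33.2248*l^3 + 67.4808*l^2 + 94.2344*l + 24.1736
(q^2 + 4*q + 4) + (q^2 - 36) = 2*q^2 + 4*q - 32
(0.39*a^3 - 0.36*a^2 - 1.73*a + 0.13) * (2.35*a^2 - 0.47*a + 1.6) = 0.9165*a^5 - 1.0293*a^4 - 3.2723*a^3 + 0.5426*a^2 - 2.8291*a + 0.208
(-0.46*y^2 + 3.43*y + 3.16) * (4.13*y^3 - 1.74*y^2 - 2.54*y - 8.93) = -1.8998*y^5 + 14.9663*y^4 + 8.251*y^3 - 10.1028*y^2 - 38.6563*y - 28.2188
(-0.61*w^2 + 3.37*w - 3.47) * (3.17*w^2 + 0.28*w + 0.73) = -1.9337*w^4 + 10.5121*w^3 - 10.5016*w^2 + 1.4885*w - 2.5331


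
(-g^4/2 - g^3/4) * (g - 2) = -g^5/2 + 3*g^4/4 + g^3/2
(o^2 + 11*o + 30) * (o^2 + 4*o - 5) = o^4 + 15*o^3 + 69*o^2 + 65*o - 150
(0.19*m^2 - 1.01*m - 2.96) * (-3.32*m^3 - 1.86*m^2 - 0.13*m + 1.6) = -0.6308*m^5 + 2.9998*m^4 + 11.6811*m^3 + 5.9409*m^2 - 1.2312*m - 4.736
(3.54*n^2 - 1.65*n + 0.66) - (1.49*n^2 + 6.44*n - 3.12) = 2.05*n^2 - 8.09*n + 3.78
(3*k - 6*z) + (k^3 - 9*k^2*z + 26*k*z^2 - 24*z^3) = k^3 - 9*k^2*z + 26*k*z^2 + 3*k - 24*z^3 - 6*z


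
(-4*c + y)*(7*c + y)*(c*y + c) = -28*c^3*y - 28*c^3 + 3*c^2*y^2 + 3*c^2*y + c*y^3 + c*y^2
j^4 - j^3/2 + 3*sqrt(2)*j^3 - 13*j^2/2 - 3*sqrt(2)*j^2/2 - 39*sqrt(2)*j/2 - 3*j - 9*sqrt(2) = (j - 3)*(j + 1/2)*(j + 2)*(j + 3*sqrt(2))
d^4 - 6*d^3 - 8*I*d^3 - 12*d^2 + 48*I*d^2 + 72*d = d*(d - 6)*(d - 6*I)*(d - 2*I)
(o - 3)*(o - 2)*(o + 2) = o^3 - 3*o^2 - 4*o + 12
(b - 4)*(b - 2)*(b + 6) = b^3 - 28*b + 48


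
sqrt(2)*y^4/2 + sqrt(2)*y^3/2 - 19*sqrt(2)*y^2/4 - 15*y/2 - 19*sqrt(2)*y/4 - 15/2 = (y + 1)*(y - 5*sqrt(2)/2)*(y + 3*sqrt(2)/2)*(sqrt(2)*y/2 + 1)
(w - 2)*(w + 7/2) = w^2 + 3*w/2 - 7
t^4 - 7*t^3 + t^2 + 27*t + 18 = (t - 6)*(t - 3)*(t + 1)^2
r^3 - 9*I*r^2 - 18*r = r*(r - 6*I)*(r - 3*I)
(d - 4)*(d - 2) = d^2 - 6*d + 8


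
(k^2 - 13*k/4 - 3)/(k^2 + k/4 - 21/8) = 2*(4*k^2 - 13*k - 12)/(8*k^2 + 2*k - 21)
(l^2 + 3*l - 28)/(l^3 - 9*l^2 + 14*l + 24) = (l + 7)/(l^2 - 5*l - 6)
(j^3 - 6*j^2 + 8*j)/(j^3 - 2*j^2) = (j - 4)/j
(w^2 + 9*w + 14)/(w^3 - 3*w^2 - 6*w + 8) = (w + 7)/(w^2 - 5*w + 4)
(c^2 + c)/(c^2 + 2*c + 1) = c/(c + 1)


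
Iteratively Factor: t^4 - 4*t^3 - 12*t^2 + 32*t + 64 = (t + 2)*(t^3 - 6*t^2 + 32) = (t + 2)^2*(t^2 - 8*t + 16) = (t - 4)*(t + 2)^2*(t - 4)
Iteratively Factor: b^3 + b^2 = (b)*(b^2 + b) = b^2*(b + 1)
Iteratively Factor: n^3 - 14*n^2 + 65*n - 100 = (n - 4)*(n^2 - 10*n + 25) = (n - 5)*(n - 4)*(n - 5)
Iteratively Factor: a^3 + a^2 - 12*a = (a)*(a^2 + a - 12) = a*(a - 3)*(a + 4)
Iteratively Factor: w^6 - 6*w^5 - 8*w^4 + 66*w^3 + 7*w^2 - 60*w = (w - 5)*(w^5 - w^4 - 13*w^3 + w^2 + 12*w) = w*(w - 5)*(w^4 - w^3 - 13*w^2 + w + 12) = w*(w - 5)*(w - 1)*(w^3 - 13*w - 12) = w*(w - 5)*(w - 1)*(w + 1)*(w^2 - w - 12) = w*(w - 5)*(w - 1)*(w + 1)*(w + 3)*(w - 4)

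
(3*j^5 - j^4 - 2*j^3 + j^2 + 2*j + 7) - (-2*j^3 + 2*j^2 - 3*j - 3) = 3*j^5 - j^4 - j^2 + 5*j + 10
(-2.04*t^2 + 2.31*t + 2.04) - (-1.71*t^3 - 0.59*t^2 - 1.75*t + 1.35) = 1.71*t^3 - 1.45*t^2 + 4.06*t + 0.69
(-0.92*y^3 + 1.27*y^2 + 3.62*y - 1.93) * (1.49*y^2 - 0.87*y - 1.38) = -1.3708*y^5 + 2.6927*y^4 + 5.5585*y^3 - 7.7777*y^2 - 3.3165*y + 2.6634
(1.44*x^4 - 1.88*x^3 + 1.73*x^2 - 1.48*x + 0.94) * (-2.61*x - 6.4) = -3.7584*x^5 - 4.3092*x^4 + 7.5167*x^3 - 7.2092*x^2 + 7.0186*x - 6.016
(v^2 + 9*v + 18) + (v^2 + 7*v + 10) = 2*v^2 + 16*v + 28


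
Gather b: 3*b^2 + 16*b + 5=3*b^2 + 16*b + 5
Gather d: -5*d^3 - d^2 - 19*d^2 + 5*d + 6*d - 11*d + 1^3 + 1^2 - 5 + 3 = -5*d^3 - 20*d^2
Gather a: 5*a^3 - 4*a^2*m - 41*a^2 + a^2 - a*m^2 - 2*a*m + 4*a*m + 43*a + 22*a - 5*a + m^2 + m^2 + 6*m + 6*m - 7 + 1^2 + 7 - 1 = 5*a^3 + a^2*(-4*m - 40) + a*(-m^2 + 2*m + 60) + 2*m^2 + 12*m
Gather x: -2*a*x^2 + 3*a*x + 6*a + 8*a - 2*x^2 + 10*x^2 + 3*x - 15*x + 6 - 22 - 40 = 14*a + x^2*(8 - 2*a) + x*(3*a - 12) - 56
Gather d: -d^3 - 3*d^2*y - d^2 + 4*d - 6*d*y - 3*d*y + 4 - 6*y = -d^3 + d^2*(-3*y - 1) + d*(4 - 9*y) - 6*y + 4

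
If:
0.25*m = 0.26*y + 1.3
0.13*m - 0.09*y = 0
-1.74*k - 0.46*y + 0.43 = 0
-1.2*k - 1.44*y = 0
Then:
No Solution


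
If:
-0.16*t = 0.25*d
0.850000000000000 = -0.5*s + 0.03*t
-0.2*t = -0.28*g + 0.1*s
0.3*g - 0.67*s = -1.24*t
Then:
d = 0.43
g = -1.10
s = -1.74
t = -0.67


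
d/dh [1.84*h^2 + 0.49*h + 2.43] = 3.68*h + 0.49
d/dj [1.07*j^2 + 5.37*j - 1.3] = 2.14*j + 5.37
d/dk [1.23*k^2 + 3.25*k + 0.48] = 2.46*k + 3.25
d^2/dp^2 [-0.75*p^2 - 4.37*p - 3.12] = -1.50000000000000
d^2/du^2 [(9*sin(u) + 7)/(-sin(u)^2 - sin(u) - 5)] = (9*sin(u)^5 + 19*sin(u)^4 - 267*sin(u)^3 - 220*sin(u)^2 + 418*sin(u) + 146)/(sin(u)^2 + sin(u) + 5)^3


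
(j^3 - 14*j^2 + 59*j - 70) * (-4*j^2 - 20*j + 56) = -4*j^5 + 36*j^4 + 100*j^3 - 1684*j^2 + 4704*j - 3920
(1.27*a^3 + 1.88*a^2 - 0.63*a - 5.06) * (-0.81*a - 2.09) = -1.0287*a^4 - 4.1771*a^3 - 3.4189*a^2 + 5.4153*a + 10.5754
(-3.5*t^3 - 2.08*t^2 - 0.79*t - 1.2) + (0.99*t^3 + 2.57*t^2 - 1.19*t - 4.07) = -2.51*t^3 + 0.49*t^2 - 1.98*t - 5.27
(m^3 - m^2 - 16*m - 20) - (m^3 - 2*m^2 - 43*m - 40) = m^2 + 27*m + 20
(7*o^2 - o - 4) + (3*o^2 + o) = 10*o^2 - 4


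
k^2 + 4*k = k*(k + 4)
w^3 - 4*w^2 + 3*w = w*(w - 3)*(w - 1)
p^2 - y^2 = (p - y)*(p + y)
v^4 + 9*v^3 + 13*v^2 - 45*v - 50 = (v - 2)*(v + 1)*(v + 5)^2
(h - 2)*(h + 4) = h^2 + 2*h - 8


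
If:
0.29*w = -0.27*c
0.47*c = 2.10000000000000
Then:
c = 4.47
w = -4.16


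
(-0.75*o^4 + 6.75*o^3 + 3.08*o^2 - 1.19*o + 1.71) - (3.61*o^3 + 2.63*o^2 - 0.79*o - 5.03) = -0.75*o^4 + 3.14*o^3 + 0.45*o^2 - 0.4*o + 6.74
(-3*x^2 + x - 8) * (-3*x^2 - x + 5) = 9*x^4 + 8*x^2 + 13*x - 40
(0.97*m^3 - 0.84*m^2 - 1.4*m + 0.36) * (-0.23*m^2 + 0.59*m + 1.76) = -0.2231*m^5 + 0.7655*m^4 + 1.5336*m^3 - 2.3872*m^2 - 2.2516*m + 0.6336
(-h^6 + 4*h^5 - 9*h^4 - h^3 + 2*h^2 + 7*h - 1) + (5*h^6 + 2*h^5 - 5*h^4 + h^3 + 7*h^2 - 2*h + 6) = 4*h^6 + 6*h^5 - 14*h^4 + 9*h^2 + 5*h + 5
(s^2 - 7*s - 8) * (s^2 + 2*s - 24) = s^4 - 5*s^3 - 46*s^2 + 152*s + 192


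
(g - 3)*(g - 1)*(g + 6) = g^3 + 2*g^2 - 21*g + 18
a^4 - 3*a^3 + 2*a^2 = a^2*(a - 2)*(a - 1)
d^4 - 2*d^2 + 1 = (d - 1)^2*(d + 1)^2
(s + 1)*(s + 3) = s^2 + 4*s + 3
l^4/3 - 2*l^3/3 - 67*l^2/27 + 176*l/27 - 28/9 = (l/3 + 1)*(l - 7/3)*(l - 2)*(l - 2/3)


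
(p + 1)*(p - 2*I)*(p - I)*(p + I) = p^4 + p^3 - 2*I*p^3 + p^2 - 2*I*p^2 + p - 2*I*p - 2*I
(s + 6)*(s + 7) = s^2 + 13*s + 42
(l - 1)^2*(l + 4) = l^3 + 2*l^2 - 7*l + 4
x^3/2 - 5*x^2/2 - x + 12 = (x/2 + 1)*(x - 4)*(x - 3)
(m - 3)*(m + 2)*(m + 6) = m^3 + 5*m^2 - 12*m - 36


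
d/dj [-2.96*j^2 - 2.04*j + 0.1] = -5.92*j - 2.04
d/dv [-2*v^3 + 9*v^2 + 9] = 6*v*(3 - v)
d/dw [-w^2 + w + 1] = 1 - 2*w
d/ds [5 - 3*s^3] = -9*s^2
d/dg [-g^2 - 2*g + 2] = -2*g - 2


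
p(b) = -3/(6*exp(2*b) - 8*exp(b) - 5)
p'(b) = -3*(-12*exp(2*b) + 8*exp(b))/(6*exp(2*b) - 8*exp(b) - 5)^2 = (36*exp(b) - 24)*exp(b)/(-6*exp(2*b) + 8*exp(b) + 5)^2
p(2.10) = -0.01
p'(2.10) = 0.02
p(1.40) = -0.05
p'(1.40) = 0.13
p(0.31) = 0.63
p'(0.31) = 1.51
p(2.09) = -0.01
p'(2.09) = 0.02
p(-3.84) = 0.58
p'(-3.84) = -0.02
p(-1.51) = 0.46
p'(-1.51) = -0.08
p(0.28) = 0.59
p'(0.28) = 1.21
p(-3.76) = 0.58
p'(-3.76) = -0.02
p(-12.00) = 0.60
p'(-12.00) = 0.00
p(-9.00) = 0.60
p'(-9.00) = 0.00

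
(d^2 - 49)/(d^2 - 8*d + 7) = (d + 7)/(d - 1)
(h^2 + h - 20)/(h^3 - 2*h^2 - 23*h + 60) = 1/(h - 3)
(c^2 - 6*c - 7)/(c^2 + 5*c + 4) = (c - 7)/(c + 4)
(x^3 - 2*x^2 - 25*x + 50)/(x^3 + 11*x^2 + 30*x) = (x^2 - 7*x + 10)/(x*(x + 6))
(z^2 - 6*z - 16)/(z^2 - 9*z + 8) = (z + 2)/(z - 1)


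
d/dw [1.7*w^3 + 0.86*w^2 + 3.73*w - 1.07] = 5.1*w^2 + 1.72*w + 3.73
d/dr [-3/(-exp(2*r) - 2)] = -6*exp(2*r)/(exp(2*r) + 2)^2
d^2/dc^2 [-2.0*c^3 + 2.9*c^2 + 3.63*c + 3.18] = 5.8 - 12.0*c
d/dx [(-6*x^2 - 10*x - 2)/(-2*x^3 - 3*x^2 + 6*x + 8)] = 2*(-6*x^4 - 20*x^3 - 39*x^2 - 54*x - 34)/(4*x^6 + 12*x^5 - 15*x^4 - 68*x^3 - 12*x^2 + 96*x + 64)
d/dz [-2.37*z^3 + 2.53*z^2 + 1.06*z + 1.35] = -7.11*z^2 + 5.06*z + 1.06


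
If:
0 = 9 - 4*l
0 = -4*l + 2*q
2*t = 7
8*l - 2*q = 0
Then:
No Solution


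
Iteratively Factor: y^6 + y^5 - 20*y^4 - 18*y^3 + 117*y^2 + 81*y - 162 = (y - 1)*(y^5 + 2*y^4 - 18*y^3 - 36*y^2 + 81*y + 162) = (y - 3)*(y - 1)*(y^4 + 5*y^3 - 3*y^2 - 45*y - 54) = (y - 3)*(y - 1)*(y + 3)*(y^3 + 2*y^2 - 9*y - 18) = (y - 3)^2*(y - 1)*(y + 3)*(y^2 + 5*y + 6) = (y - 3)^2*(y - 1)*(y + 2)*(y + 3)*(y + 3)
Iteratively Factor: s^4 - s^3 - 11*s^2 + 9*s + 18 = (s + 3)*(s^3 - 4*s^2 + s + 6) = (s - 2)*(s + 3)*(s^2 - 2*s - 3) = (s - 2)*(s + 1)*(s + 3)*(s - 3)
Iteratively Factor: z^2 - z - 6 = (z + 2)*(z - 3)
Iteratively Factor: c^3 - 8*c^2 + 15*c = (c - 5)*(c^2 - 3*c) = c*(c - 5)*(c - 3)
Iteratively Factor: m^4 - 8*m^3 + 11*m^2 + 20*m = (m - 4)*(m^3 - 4*m^2 - 5*m) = (m - 5)*(m - 4)*(m^2 + m) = m*(m - 5)*(m - 4)*(m + 1)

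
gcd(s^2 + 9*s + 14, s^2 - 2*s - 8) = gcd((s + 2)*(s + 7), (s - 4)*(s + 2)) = s + 2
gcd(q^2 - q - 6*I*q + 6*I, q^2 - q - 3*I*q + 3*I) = q - 1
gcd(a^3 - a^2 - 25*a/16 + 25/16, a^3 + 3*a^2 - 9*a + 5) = a - 1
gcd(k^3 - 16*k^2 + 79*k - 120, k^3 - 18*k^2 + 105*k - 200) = k^2 - 13*k + 40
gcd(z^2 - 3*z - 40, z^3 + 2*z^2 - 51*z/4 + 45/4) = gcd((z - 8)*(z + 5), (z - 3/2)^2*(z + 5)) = z + 5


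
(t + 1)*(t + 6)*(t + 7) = t^3 + 14*t^2 + 55*t + 42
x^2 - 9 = (x - 3)*(x + 3)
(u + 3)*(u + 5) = u^2 + 8*u + 15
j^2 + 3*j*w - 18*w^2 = (j - 3*w)*(j + 6*w)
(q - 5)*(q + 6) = q^2 + q - 30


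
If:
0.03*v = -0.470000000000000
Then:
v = -15.67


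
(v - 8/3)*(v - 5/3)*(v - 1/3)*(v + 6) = v^4 + 4*v^3/3 - 199*v^2/9 + 914*v/27 - 80/9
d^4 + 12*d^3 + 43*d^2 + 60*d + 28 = (d + 1)*(d + 2)^2*(d + 7)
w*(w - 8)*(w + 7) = w^3 - w^2 - 56*w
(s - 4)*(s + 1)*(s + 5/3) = s^3 - 4*s^2/3 - 9*s - 20/3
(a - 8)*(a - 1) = a^2 - 9*a + 8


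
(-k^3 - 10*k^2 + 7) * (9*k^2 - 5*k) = -9*k^5 - 85*k^4 + 50*k^3 + 63*k^2 - 35*k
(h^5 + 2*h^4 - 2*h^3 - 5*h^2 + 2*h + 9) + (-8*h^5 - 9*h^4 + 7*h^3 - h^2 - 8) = -7*h^5 - 7*h^4 + 5*h^3 - 6*h^2 + 2*h + 1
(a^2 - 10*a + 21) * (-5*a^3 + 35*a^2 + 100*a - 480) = -5*a^5 + 85*a^4 - 355*a^3 - 745*a^2 + 6900*a - 10080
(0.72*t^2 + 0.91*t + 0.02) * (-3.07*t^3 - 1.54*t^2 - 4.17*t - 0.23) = -2.2104*t^5 - 3.9025*t^4 - 4.4652*t^3 - 3.9911*t^2 - 0.2927*t - 0.0046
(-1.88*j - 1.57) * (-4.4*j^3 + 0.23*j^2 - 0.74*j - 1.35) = 8.272*j^4 + 6.4756*j^3 + 1.0301*j^2 + 3.6998*j + 2.1195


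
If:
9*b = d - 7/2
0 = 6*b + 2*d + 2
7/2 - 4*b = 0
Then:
No Solution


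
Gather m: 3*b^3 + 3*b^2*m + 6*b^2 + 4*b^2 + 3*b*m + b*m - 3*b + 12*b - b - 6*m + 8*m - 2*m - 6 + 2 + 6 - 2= 3*b^3 + 10*b^2 + 8*b + m*(3*b^2 + 4*b)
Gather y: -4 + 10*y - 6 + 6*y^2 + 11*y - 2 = 6*y^2 + 21*y - 12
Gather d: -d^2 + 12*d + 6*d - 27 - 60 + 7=-d^2 + 18*d - 80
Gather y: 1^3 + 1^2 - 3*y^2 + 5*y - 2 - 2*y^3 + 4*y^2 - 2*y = -2*y^3 + y^2 + 3*y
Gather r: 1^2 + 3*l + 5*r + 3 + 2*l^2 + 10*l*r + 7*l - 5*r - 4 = 2*l^2 + 10*l*r + 10*l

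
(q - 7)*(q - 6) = q^2 - 13*q + 42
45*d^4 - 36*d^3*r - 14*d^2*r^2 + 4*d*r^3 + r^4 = (-3*d + r)*(-d + r)*(3*d + r)*(5*d + r)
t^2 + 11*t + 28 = (t + 4)*(t + 7)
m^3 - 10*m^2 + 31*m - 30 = (m - 5)*(m - 3)*(m - 2)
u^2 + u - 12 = (u - 3)*(u + 4)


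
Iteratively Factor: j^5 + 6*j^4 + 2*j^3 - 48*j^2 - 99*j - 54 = (j + 3)*(j^4 + 3*j^3 - 7*j^2 - 27*j - 18) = (j - 3)*(j + 3)*(j^3 + 6*j^2 + 11*j + 6) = (j - 3)*(j + 2)*(j + 3)*(j^2 + 4*j + 3) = (j - 3)*(j + 2)*(j + 3)^2*(j + 1)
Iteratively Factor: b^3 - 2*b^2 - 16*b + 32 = (b - 4)*(b^2 + 2*b - 8) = (b - 4)*(b - 2)*(b + 4)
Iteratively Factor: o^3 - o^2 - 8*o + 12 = (o - 2)*(o^2 + o - 6) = (o - 2)*(o + 3)*(o - 2)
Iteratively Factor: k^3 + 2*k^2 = (k)*(k^2 + 2*k) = k*(k + 2)*(k)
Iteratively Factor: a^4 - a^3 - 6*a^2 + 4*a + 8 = (a + 1)*(a^3 - 2*a^2 - 4*a + 8) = (a + 1)*(a + 2)*(a^2 - 4*a + 4) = (a - 2)*(a + 1)*(a + 2)*(a - 2)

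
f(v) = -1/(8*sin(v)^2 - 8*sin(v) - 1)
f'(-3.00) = 122.20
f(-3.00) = -3.47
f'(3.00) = 1.47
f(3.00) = 0.51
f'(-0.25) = -5.37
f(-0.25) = -0.68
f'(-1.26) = -0.04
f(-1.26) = -0.07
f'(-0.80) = -0.17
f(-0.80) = -0.11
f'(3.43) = 3.26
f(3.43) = -0.52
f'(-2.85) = 3.14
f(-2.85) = -0.51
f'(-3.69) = -0.03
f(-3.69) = 0.33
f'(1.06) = 0.81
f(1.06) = 0.53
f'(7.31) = 0.75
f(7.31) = 0.50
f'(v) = -(-16*sin(v)*cos(v) + 8*cos(v))/(8*sin(v)^2 - 8*sin(v) - 1)^2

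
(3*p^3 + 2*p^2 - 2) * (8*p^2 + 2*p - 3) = 24*p^5 + 22*p^4 - 5*p^3 - 22*p^2 - 4*p + 6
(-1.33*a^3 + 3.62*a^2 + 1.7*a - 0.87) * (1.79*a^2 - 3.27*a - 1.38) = -2.3807*a^5 + 10.8289*a^4 - 6.959*a^3 - 12.1119*a^2 + 0.4989*a + 1.2006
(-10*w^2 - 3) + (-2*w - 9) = -10*w^2 - 2*w - 12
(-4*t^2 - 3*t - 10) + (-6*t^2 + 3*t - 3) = -10*t^2 - 13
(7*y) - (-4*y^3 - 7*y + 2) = 4*y^3 + 14*y - 2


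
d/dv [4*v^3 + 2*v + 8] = 12*v^2 + 2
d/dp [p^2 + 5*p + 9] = 2*p + 5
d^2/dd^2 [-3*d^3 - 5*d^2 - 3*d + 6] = -18*d - 10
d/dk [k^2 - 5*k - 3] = 2*k - 5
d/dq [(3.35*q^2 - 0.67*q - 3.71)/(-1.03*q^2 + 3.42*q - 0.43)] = (10.7669*q^2 - 10.5236*q + 12.9763)/(1.0609*q^4 - 7.0452*q^3 + 12.5822*q^2 - 2.9412*q + 0.1849)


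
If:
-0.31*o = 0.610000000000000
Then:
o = -1.97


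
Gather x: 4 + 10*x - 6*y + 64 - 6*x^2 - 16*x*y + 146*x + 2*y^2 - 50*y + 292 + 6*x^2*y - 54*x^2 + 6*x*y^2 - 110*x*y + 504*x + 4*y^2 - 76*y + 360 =x^2*(6*y - 60) + x*(6*y^2 - 126*y + 660) + 6*y^2 - 132*y + 720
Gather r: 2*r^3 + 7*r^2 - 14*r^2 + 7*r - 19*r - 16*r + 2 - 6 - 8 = 2*r^3 - 7*r^2 - 28*r - 12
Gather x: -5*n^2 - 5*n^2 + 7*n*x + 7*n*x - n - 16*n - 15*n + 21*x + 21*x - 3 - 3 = -10*n^2 - 32*n + x*(14*n + 42) - 6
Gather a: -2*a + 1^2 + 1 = 2 - 2*a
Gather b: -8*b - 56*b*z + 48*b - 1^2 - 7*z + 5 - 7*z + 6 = b*(40 - 56*z) - 14*z + 10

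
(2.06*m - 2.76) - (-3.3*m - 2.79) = 5.36*m + 0.0300000000000002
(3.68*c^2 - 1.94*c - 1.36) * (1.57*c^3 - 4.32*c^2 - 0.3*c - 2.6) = 5.7776*c^5 - 18.9434*c^4 + 5.1416*c^3 - 3.1108*c^2 + 5.452*c + 3.536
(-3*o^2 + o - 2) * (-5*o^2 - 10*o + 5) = 15*o^4 + 25*o^3 - 15*o^2 + 25*o - 10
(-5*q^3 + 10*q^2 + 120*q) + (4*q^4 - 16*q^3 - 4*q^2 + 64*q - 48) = 4*q^4 - 21*q^3 + 6*q^2 + 184*q - 48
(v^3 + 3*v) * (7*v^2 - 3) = 7*v^5 + 18*v^3 - 9*v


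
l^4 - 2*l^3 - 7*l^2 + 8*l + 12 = (l - 3)*(l - 2)*(l + 1)*(l + 2)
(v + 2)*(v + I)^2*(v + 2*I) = v^4 + 2*v^3 + 4*I*v^3 - 5*v^2 + 8*I*v^2 - 10*v - 2*I*v - 4*I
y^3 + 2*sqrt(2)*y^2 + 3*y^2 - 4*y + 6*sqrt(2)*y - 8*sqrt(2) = (y - 1)*(y + 4)*(y + 2*sqrt(2))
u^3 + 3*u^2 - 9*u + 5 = (u - 1)^2*(u + 5)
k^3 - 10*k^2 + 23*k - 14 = (k - 7)*(k - 2)*(k - 1)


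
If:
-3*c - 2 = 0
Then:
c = -2/3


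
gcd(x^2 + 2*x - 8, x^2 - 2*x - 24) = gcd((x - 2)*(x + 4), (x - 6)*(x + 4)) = x + 4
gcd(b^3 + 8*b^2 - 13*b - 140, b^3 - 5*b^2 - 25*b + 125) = b + 5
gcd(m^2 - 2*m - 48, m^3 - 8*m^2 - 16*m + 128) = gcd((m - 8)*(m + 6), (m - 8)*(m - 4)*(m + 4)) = m - 8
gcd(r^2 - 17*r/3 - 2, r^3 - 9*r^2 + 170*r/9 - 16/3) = r - 6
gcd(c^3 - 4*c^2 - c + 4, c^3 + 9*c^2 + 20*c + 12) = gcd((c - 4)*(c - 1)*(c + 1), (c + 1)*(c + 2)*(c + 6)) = c + 1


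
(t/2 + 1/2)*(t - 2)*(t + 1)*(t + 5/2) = t^4/2 + 5*t^3/4 - 3*t^2/2 - 19*t/4 - 5/2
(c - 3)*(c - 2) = c^2 - 5*c + 6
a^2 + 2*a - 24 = (a - 4)*(a + 6)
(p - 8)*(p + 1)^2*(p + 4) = p^4 - 2*p^3 - 39*p^2 - 68*p - 32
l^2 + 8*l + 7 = (l + 1)*(l + 7)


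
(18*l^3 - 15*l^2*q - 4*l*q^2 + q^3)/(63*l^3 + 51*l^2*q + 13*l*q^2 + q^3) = (6*l^2 - 7*l*q + q^2)/(21*l^2 + 10*l*q + q^2)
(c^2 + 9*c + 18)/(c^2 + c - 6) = (c + 6)/(c - 2)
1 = 1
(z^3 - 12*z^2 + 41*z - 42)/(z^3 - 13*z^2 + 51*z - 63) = (z - 2)/(z - 3)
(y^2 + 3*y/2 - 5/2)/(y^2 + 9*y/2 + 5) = (y - 1)/(y + 2)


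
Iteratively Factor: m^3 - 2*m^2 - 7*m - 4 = (m + 1)*(m^2 - 3*m - 4) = (m - 4)*(m + 1)*(m + 1)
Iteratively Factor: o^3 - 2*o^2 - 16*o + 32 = (o - 4)*(o^2 + 2*o - 8) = (o - 4)*(o + 4)*(o - 2)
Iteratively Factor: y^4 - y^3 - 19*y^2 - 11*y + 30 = (y + 2)*(y^3 - 3*y^2 - 13*y + 15) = (y + 2)*(y + 3)*(y^2 - 6*y + 5) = (y - 1)*(y + 2)*(y + 3)*(y - 5)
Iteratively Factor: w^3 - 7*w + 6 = (w + 3)*(w^2 - 3*w + 2) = (w - 1)*(w + 3)*(w - 2)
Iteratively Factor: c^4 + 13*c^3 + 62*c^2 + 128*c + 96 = (c + 4)*(c^3 + 9*c^2 + 26*c + 24) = (c + 4)^2*(c^2 + 5*c + 6) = (c + 3)*(c + 4)^2*(c + 2)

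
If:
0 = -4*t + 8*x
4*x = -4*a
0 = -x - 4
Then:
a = 4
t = -8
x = -4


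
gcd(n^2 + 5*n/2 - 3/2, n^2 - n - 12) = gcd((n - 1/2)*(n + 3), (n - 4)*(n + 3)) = n + 3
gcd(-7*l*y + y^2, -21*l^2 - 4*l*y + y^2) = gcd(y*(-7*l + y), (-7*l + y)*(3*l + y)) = -7*l + y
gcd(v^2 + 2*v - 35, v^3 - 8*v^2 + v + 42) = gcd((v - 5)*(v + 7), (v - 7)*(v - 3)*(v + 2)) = 1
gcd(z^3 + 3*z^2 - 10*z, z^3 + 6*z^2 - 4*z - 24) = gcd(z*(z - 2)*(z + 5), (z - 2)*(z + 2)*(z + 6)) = z - 2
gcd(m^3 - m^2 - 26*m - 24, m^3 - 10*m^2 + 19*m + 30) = m^2 - 5*m - 6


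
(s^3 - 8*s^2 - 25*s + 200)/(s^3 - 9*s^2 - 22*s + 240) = (s - 5)/(s - 6)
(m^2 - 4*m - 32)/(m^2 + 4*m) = (m - 8)/m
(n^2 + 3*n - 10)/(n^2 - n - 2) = (n + 5)/(n + 1)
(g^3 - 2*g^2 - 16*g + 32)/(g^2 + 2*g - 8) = g - 4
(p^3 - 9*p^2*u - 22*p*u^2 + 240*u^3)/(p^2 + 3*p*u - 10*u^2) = (p^2 - 14*p*u + 48*u^2)/(p - 2*u)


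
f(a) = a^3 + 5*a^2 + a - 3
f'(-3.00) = -2.00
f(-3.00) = 12.00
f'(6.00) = 169.00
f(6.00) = 399.00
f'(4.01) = 89.34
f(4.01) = 145.89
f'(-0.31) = -1.81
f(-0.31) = -2.86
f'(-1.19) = -6.65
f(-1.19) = 1.21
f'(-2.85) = -3.13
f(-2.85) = 11.61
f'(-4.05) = 9.71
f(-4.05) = 8.53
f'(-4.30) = 13.47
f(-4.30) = 5.64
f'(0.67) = 9.05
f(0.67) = 0.22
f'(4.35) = 101.27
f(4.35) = 178.28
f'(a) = 3*a^2 + 10*a + 1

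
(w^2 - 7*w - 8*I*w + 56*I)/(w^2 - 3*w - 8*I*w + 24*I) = (w - 7)/(w - 3)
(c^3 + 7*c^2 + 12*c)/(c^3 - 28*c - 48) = c*(c + 3)/(c^2 - 4*c - 12)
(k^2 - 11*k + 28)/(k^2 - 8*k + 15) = (k^2 - 11*k + 28)/(k^2 - 8*k + 15)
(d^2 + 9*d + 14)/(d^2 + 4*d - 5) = (d^2 + 9*d + 14)/(d^2 + 4*d - 5)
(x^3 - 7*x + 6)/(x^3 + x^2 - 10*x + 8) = (x + 3)/(x + 4)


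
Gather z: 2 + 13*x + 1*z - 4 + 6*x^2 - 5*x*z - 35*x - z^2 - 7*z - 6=6*x^2 - 22*x - z^2 + z*(-5*x - 6) - 8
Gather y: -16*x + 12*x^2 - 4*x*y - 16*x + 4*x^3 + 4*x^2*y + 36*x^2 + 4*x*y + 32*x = 4*x^3 + 4*x^2*y + 48*x^2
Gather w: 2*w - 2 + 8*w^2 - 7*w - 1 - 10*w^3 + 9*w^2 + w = -10*w^3 + 17*w^2 - 4*w - 3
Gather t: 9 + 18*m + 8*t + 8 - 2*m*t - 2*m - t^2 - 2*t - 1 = 16*m - t^2 + t*(6 - 2*m) + 16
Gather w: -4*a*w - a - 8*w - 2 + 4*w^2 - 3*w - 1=-a + 4*w^2 + w*(-4*a - 11) - 3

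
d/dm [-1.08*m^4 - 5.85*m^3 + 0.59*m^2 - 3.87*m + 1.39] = -4.32*m^3 - 17.55*m^2 + 1.18*m - 3.87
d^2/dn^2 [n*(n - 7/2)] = 2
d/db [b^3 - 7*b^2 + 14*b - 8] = 3*b^2 - 14*b + 14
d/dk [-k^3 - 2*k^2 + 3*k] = -3*k^2 - 4*k + 3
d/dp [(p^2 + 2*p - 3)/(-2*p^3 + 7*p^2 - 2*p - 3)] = 2*(p^2 + 6*p - 6)/(4*p^4 - 20*p^3 + 13*p^2 + 30*p + 9)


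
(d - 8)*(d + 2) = d^2 - 6*d - 16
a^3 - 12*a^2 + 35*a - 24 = (a - 8)*(a - 3)*(a - 1)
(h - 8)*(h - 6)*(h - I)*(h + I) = h^4 - 14*h^3 + 49*h^2 - 14*h + 48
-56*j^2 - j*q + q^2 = (-8*j + q)*(7*j + q)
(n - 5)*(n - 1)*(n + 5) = n^3 - n^2 - 25*n + 25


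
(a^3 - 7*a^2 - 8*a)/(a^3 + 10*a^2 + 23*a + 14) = a*(a - 8)/(a^2 + 9*a + 14)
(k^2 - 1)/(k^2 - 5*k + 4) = (k + 1)/(k - 4)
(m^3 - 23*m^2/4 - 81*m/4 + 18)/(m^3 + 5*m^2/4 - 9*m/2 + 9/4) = (m - 8)/(m - 1)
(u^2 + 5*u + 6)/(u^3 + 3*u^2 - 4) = (u + 3)/(u^2 + u - 2)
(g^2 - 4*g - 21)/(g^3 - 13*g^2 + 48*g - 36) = (g^2 - 4*g - 21)/(g^3 - 13*g^2 + 48*g - 36)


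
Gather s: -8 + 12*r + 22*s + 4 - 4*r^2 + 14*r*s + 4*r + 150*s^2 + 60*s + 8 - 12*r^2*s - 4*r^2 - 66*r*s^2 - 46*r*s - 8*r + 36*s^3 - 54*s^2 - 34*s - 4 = -8*r^2 + 8*r + 36*s^3 + s^2*(96 - 66*r) + s*(-12*r^2 - 32*r + 48)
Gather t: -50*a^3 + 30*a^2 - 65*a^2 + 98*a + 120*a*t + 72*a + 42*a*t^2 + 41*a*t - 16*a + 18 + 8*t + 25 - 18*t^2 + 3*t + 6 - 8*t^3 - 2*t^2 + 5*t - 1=-50*a^3 - 35*a^2 + 154*a - 8*t^3 + t^2*(42*a - 20) + t*(161*a + 16) + 48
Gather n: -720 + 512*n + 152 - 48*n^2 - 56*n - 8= -48*n^2 + 456*n - 576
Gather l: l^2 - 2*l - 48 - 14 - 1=l^2 - 2*l - 63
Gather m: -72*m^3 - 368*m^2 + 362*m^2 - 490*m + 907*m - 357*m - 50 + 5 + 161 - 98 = -72*m^3 - 6*m^2 + 60*m + 18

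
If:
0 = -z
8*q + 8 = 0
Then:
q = -1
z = 0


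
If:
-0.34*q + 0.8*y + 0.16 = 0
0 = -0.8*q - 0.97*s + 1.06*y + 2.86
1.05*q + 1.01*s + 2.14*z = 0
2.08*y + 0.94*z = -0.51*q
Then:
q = 1.49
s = 2.19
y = 0.43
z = -1.77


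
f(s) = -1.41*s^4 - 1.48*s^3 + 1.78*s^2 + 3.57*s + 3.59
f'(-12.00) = 9067.41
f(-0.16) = 3.07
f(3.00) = -123.85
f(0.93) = 6.20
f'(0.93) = -1.50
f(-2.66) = -36.05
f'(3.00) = -177.99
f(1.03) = 5.95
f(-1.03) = 1.83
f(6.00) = -2057.95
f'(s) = -5.64*s^3 - 4.44*s^2 + 3.56*s + 3.57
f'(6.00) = -1353.15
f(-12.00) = -26463.25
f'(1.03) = -3.64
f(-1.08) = 1.76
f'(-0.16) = 2.91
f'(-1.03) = 1.36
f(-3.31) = -104.30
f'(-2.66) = 68.84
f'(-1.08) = 1.65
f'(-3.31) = 147.67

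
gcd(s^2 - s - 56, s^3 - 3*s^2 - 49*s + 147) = s + 7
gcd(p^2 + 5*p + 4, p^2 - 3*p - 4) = p + 1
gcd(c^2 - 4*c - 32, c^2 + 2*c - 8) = c + 4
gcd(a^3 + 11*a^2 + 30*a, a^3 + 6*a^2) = a^2 + 6*a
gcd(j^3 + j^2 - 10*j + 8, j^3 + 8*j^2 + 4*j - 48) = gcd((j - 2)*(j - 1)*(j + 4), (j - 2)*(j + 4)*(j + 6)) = j^2 + 2*j - 8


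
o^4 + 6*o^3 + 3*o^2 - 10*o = o*(o - 1)*(o + 2)*(o + 5)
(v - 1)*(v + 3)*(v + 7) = v^3 + 9*v^2 + 11*v - 21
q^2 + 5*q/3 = q*(q + 5/3)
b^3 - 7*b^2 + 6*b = b*(b - 6)*(b - 1)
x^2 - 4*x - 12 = (x - 6)*(x + 2)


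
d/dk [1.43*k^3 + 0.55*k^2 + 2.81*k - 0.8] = 4.29*k^2 + 1.1*k + 2.81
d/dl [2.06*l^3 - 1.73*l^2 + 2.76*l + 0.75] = 6.18*l^2 - 3.46*l + 2.76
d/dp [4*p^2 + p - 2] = 8*p + 1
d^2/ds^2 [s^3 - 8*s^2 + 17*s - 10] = 6*s - 16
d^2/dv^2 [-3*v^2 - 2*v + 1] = -6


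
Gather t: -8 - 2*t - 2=-2*t - 10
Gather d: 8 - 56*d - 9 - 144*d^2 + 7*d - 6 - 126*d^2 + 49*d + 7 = -270*d^2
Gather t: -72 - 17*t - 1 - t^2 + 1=-t^2 - 17*t - 72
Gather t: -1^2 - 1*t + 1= -t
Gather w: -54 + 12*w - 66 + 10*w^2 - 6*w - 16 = 10*w^2 + 6*w - 136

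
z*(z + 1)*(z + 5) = z^3 + 6*z^2 + 5*z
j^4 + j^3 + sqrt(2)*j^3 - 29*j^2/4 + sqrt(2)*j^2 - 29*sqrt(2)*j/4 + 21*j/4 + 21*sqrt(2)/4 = (j - 3/2)*(j - 1)*(j + 7/2)*(j + sqrt(2))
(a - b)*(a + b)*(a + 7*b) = a^3 + 7*a^2*b - a*b^2 - 7*b^3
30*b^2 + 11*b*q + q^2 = (5*b + q)*(6*b + q)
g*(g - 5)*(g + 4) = g^3 - g^2 - 20*g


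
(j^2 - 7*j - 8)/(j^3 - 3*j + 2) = (j^2 - 7*j - 8)/(j^3 - 3*j + 2)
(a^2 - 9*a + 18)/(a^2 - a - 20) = (-a^2 + 9*a - 18)/(-a^2 + a + 20)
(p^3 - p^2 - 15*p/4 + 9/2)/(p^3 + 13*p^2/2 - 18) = (p - 3/2)/(p + 6)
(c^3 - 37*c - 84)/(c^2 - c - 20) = (c^2 - 4*c - 21)/(c - 5)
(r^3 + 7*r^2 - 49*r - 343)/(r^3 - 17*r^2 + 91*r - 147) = (r^2 + 14*r + 49)/(r^2 - 10*r + 21)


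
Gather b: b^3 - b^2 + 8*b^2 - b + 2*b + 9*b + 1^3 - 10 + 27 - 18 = b^3 + 7*b^2 + 10*b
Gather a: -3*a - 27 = -3*a - 27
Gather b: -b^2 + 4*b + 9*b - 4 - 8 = -b^2 + 13*b - 12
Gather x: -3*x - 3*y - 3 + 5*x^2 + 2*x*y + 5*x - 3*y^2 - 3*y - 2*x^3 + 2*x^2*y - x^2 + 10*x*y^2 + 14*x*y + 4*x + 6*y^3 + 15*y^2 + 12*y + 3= -2*x^3 + x^2*(2*y + 4) + x*(10*y^2 + 16*y + 6) + 6*y^3 + 12*y^2 + 6*y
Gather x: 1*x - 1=x - 1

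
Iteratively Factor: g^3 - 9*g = (g + 3)*(g^2 - 3*g) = g*(g + 3)*(g - 3)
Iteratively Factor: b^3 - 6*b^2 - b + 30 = (b - 3)*(b^2 - 3*b - 10) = (b - 3)*(b + 2)*(b - 5)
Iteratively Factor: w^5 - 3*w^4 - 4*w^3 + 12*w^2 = (w + 2)*(w^4 - 5*w^3 + 6*w^2) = (w - 2)*(w + 2)*(w^3 - 3*w^2) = (w - 3)*(w - 2)*(w + 2)*(w^2) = w*(w - 3)*(w - 2)*(w + 2)*(w)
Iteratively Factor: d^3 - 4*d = (d)*(d^2 - 4) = d*(d - 2)*(d + 2)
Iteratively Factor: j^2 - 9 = (j + 3)*(j - 3)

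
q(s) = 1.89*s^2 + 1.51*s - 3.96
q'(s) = 3.78*s + 1.51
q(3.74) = 28.12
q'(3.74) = 15.65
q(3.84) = 29.71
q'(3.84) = 16.03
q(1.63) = 3.52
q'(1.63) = 7.67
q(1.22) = 0.70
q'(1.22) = 6.12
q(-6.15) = 58.24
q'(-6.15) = -21.74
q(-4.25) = 23.76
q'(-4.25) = -14.56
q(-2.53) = 4.32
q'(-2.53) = -8.05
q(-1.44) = -2.22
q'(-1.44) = -3.93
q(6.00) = 73.14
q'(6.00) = 24.19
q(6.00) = 73.14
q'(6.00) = 24.19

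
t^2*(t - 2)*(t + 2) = t^4 - 4*t^2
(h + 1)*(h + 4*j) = h^2 + 4*h*j + h + 4*j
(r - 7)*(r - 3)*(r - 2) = r^3 - 12*r^2 + 41*r - 42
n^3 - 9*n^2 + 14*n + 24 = (n - 6)*(n - 4)*(n + 1)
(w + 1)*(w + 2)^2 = w^3 + 5*w^2 + 8*w + 4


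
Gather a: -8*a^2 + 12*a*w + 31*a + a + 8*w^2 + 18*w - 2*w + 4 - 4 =-8*a^2 + a*(12*w + 32) + 8*w^2 + 16*w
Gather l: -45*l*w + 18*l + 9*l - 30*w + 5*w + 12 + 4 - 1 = l*(27 - 45*w) - 25*w + 15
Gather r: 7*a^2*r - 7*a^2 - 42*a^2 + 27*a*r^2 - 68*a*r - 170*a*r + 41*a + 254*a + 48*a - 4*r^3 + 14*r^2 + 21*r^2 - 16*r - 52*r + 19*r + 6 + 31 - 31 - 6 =-49*a^2 + 343*a - 4*r^3 + r^2*(27*a + 35) + r*(7*a^2 - 238*a - 49)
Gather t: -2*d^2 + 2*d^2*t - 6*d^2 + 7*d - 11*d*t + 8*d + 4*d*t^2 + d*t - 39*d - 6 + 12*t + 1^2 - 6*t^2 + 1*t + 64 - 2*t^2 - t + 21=-8*d^2 - 24*d + t^2*(4*d - 8) + t*(2*d^2 - 10*d + 12) + 80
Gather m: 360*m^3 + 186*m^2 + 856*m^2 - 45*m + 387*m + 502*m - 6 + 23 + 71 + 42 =360*m^3 + 1042*m^2 + 844*m + 130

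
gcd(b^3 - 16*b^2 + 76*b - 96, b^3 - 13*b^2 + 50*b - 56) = b - 2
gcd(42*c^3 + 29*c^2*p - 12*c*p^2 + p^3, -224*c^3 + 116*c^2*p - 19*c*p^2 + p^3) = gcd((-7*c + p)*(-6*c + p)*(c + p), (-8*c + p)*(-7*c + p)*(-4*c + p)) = -7*c + p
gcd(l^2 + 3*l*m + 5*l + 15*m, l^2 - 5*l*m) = 1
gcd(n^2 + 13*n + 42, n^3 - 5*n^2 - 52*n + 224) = n + 7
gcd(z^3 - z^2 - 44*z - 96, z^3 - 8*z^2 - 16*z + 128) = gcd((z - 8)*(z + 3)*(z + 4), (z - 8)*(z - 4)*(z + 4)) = z^2 - 4*z - 32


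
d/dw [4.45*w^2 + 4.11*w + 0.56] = 8.9*w + 4.11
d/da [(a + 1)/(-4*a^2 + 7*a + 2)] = (-4*a^2 + 7*a + (a + 1)*(8*a - 7) + 2)/(-4*a^2 + 7*a + 2)^2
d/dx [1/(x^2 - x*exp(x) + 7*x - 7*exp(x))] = (x*exp(x) - 2*x + 8*exp(x) - 7)/(x^2 - x*exp(x) + 7*x - 7*exp(x))^2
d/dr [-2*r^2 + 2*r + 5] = 2 - 4*r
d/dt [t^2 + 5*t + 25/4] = 2*t + 5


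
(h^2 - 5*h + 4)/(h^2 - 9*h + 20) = (h - 1)/(h - 5)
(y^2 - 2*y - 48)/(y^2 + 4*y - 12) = (y - 8)/(y - 2)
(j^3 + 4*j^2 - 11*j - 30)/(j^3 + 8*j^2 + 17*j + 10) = (j - 3)/(j + 1)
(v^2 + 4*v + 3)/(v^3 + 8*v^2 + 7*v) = (v + 3)/(v*(v + 7))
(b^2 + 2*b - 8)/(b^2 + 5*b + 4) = (b - 2)/(b + 1)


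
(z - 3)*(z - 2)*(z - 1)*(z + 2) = z^4 - 4*z^3 - z^2 + 16*z - 12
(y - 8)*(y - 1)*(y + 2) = y^3 - 7*y^2 - 10*y + 16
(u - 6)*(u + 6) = u^2 - 36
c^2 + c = c*(c + 1)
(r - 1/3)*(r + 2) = r^2 + 5*r/3 - 2/3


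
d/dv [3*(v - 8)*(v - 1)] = 6*v - 27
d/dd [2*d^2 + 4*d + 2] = 4*d + 4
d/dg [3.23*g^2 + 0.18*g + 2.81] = 6.46*g + 0.18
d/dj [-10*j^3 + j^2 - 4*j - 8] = -30*j^2 + 2*j - 4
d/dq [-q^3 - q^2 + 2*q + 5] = -3*q^2 - 2*q + 2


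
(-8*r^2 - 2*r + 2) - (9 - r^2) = -7*r^2 - 2*r - 7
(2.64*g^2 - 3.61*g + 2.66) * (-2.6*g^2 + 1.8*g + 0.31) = -6.864*g^4 + 14.138*g^3 - 12.5956*g^2 + 3.6689*g + 0.8246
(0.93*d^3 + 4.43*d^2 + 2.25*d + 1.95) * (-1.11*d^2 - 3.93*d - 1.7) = -1.0323*d^5 - 8.5722*d^4 - 21.4884*d^3 - 18.538*d^2 - 11.4885*d - 3.315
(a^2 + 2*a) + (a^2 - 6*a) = 2*a^2 - 4*a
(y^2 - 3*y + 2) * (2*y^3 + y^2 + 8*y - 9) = 2*y^5 - 5*y^4 + 9*y^3 - 31*y^2 + 43*y - 18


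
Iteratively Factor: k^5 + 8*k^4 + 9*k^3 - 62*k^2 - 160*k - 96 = (k + 4)*(k^4 + 4*k^3 - 7*k^2 - 34*k - 24) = (k - 3)*(k + 4)*(k^3 + 7*k^2 + 14*k + 8) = (k - 3)*(k + 2)*(k + 4)*(k^2 + 5*k + 4) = (k - 3)*(k + 2)*(k + 4)^2*(k + 1)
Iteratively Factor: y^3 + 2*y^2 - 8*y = (y + 4)*(y^2 - 2*y) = y*(y + 4)*(y - 2)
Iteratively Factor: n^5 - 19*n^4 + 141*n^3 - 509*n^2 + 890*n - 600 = (n - 2)*(n^4 - 17*n^3 + 107*n^2 - 295*n + 300) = (n - 5)*(n - 2)*(n^3 - 12*n^2 + 47*n - 60) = (n - 5)*(n - 4)*(n - 2)*(n^2 - 8*n + 15) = (n - 5)*(n - 4)*(n - 3)*(n - 2)*(n - 5)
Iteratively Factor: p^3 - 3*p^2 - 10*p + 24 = (p + 3)*(p^2 - 6*p + 8) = (p - 2)*(p + 3)*(p - 4)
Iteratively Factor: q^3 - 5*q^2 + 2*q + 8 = (q - 4)*(q^2 - q - 2) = (q - 4)*(q + 1)*(q - 2)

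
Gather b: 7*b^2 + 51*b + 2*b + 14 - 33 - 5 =7*b^2 + 53*b - 24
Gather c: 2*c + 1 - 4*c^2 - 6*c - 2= -4*c^2 - 4*c - 1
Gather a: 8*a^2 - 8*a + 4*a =8*a^2 - 4*a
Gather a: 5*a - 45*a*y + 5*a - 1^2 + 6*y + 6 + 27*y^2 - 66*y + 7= a*(10 - 45*y) + 27*y^2 - 60*y + 12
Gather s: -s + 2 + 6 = 8 - s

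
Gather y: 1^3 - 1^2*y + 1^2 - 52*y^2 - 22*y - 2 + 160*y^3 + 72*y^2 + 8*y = 160*y^3 + 20*y^2 - 15*y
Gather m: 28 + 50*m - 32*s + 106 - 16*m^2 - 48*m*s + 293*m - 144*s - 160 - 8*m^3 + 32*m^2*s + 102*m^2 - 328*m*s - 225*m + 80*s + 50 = -8*m^3 + m^2*(32*s + 86) + m*(118 - 376*s) - 96*s + 24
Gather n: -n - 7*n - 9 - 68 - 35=-8*n - 112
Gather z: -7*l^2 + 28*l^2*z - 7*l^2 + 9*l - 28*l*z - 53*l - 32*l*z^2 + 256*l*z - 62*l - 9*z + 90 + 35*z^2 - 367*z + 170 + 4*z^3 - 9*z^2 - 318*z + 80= -14*l^2 - 106*l + 4*z^3 + z^2*(26 - 32*l) + z*(28*l^2 + 228*l - 694) + 340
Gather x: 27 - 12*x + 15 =42 - 12*x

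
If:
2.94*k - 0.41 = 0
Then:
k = 0.14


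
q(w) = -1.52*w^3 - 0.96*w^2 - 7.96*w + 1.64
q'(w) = -4.56*w^2 - 1.92*w - 7.96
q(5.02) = -254.80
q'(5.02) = -132.51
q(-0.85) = 8.65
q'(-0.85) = -9.62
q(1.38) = -15.17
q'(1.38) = -19.29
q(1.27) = -13.13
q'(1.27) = -17.75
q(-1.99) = 25.66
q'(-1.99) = -22.20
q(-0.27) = 3.75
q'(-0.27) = -7.77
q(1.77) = -23.89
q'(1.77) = -25.64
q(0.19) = 0.08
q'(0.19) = -8.49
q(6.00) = -409.00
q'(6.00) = -183.64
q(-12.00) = 2585.48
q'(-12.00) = -641.56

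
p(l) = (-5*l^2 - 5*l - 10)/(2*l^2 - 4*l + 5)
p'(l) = (4 - 4*l)*(-5*l^2 - 5*l - 10)/(2*l^2 - 4*l + 5)^2 + (-10*l - 5)/(2*l^2 - 4*l + 5) = 5*(6*l^2 - 2*l - 13)/(4*l^4 - 16*l^3 + 36*l^2 - 40*l + 25)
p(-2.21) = -0.99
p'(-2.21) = 0.19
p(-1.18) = -0.88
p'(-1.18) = -0.07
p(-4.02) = -1.32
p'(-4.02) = 0.16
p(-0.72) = -1.01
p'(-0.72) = -0.53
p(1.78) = -8.24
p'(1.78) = 0.69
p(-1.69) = -0.91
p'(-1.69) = 0.12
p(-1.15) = -0.89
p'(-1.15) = -0.09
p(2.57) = -7.05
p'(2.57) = 1.71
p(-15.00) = -2.06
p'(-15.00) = 0.03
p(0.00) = -2.00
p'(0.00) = -2.60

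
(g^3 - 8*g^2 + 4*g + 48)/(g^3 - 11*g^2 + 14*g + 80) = (g^2 - 10*g + 24)/(g^2 - 13*g + 40)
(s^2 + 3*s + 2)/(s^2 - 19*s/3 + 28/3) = 3*(s^2 + 3*s + 2)/(3*s^2 - 19*s + 28)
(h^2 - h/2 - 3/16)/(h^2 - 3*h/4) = (h + 1/4)/h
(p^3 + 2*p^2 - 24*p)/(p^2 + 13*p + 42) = p*(p - 4)/(p + 7)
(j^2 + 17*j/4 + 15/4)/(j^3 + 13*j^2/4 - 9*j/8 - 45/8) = 2*(4*j + 5)/(8*j^2 + 2*j - 15)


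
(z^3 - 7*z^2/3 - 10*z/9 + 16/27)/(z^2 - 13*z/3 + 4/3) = (z^2 - 2*z - 16/9)/(z - 4)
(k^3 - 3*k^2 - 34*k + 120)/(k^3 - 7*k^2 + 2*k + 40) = (k + 6)/(k + 2)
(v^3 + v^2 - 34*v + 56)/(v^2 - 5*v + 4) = (v^2 + 5*v - 14)/(v - 1)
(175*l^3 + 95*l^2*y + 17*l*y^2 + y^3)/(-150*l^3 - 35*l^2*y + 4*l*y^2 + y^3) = (7*l + y)/(-6*l + y)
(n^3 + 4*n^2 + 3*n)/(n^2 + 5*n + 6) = n*(n + 1)/(n + 2)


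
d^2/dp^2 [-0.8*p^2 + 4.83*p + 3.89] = -1.60000000000000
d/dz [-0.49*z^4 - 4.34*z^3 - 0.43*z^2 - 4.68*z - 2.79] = -1.96*z^3 - 13.02*z^2 - 0.86*z - 4.68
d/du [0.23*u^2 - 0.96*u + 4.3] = 0.46*u - 0.96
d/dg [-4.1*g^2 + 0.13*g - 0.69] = 0.13 - 8.2*g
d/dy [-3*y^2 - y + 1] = -6*y - 1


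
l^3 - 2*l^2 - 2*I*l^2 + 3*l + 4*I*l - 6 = (l - 2)*(l - 3*I)*(l + I)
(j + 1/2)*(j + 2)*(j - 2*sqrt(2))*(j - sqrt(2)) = j^4 - 3*sqrt(2)*j^3 + 5*j^3/2 - 15*sqrt(2)*j^2/2 + 5*j^2 - 3*sqrt(2)*j + 10*j + 4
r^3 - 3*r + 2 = (r - 1)^2*(r + 2)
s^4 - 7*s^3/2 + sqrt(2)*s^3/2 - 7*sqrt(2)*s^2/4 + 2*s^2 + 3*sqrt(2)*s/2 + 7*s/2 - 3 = (s - 2)*(s - 3/2)*(s - sqrt(2)/2)*(s + sqrt(2))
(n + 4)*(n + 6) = n^2 + 10*n + 24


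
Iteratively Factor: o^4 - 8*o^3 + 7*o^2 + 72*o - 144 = (o - 4)*(o^3 - 4*o^2 - 9*o + 36) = (o - 4)*(o + 3)*(o^2 - 7*o + 12) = (o - 4)*(o - 3)*(o + 3)*(o - 4)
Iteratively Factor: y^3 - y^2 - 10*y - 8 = (y - 4)*(y^2 + 3*y + 2) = (y - 4)*(y + 1)*(y + 2)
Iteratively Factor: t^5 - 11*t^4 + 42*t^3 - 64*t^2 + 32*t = (t)*(t^4 - 11*t^3 + 42*t^2 - 64*t + 32) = t*(t - 4)*(t^3 - 7*t^2 + 14*t - 8) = t*(t - 4)*(t - 1)*(t^2 - 6*t + 8) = t*(t - 4)*(t - 2)*(t - 1)*(t - 4)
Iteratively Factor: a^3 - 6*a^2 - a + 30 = (a - 3)*(a^2 - 3*a - 10) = (a - 5)*(a - 3)*(a + 2)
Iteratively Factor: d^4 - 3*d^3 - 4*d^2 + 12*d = (d - 2)*(d^3 - d^2 - 6*d) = (d - 3)*(d - 2)*(d^2 + 2*d) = (d - 3)*(d - 2)*(d + 2)*(d)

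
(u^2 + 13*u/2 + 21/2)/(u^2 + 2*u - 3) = (u + 7/2)/(u - 1)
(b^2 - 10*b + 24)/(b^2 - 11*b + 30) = (b - 4)/(b - 5)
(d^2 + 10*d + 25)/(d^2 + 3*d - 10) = (d + 5)/(d - 2)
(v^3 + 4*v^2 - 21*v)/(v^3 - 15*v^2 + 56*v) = (v^2 + 4*v - 21)/(v^2 - 15*v + 56)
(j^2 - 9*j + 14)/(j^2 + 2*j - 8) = (j - 7)/(j + 4)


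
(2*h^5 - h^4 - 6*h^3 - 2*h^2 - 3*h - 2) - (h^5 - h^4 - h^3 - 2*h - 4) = h^5 - 5*h^3 - 2*h^2 - h + 2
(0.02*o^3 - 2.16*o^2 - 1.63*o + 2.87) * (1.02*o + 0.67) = 0.0204*o^4 - 2.1898*o^3 - 3.1098*o^2 + 1.8353*o + 1.9229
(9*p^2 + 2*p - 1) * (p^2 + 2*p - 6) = 9*p^4 + 20*p^3 - 51*p^2 - 14*p + 6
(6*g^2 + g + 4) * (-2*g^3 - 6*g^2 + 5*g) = -12*g^5 - 38*g^4 + 16*g^3 - 19*g^2 + 20*g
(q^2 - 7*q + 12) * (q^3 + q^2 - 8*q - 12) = q^5 - 6*q^4 - 3*q^3 + 56*q^2 - 12*q - 144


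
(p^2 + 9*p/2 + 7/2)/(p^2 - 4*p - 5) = (p + 7/2)/(p - 5)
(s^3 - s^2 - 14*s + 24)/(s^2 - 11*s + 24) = (s^2 + 2*s - 8)/(s - 8)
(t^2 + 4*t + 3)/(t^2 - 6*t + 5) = (t^2 + 4*t + 3)/(t^2 - 6*t + 5)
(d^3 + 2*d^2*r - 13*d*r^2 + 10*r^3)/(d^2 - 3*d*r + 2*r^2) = d + 5*r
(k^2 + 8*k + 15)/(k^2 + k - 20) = (k + 3)/(k - 4)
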